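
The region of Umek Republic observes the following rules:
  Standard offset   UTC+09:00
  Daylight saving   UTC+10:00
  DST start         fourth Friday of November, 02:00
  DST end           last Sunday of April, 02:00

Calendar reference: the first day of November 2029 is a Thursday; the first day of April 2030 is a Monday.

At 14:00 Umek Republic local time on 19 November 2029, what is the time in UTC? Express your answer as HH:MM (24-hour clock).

05:00

1 November 2029 is a Thursday, so the first Friday is November 2 and the fourth is November 23.
1 April 2030 is a Monday, so Sundays fall on 7, 14, 21, 28; the last is April 28.
19 November 2029 does not fall between 23 November 2029 and 28 April 2030, so daylight saving is not in effect and Umek Republic is at UTC+09:00.
14:00 local − 9h = 05:00 UTC.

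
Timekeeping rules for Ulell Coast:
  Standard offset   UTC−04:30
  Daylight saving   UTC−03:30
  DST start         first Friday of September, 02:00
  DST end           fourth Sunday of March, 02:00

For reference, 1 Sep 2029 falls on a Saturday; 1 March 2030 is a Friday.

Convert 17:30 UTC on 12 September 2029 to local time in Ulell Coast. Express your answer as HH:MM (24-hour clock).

14:00

1 September 2029 is a Saturday, so the first Friday is September 7.
1 March 2030 is a Friday, so the first Sunday is March 3 and the fourth is March 24.
At the standard offset (UTC−04:30), 17:30 UTC − 4h30m = 13:00 Ulell Coast standard time.
The standard-time date in Ulell Coast, 12 September 2029, lies within the daylight-saving period (7 September 2029 – 24 March 2030), so Ulell Coast is on daylight time, UTC−03:30.
17:30 UTC − 3h30m = 14:00 local.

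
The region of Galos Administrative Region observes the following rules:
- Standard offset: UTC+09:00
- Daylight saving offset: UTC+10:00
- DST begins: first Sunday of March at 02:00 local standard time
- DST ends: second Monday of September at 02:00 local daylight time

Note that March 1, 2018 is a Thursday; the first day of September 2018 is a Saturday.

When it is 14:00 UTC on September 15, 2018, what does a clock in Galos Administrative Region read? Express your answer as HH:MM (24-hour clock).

23:00

1 March 2018 is a Thursday, so the first Sunday is March 4.
1 September 2018 is a Saturday, so the first Monday is September 3 and the second is September 10.
At the standard offset (UTC+09:00), 14:00 UTC + 9h = 23:00 Galos Administrative Region standard time.
The standard-time date in Galos Administrative Region, September 15, 2018, is outside the daylight-saving period (4 March – 10 September), so Galos Administrative Region is on standard time, UTC+09:00.
14:00 UTC + 9h = 23:00 local.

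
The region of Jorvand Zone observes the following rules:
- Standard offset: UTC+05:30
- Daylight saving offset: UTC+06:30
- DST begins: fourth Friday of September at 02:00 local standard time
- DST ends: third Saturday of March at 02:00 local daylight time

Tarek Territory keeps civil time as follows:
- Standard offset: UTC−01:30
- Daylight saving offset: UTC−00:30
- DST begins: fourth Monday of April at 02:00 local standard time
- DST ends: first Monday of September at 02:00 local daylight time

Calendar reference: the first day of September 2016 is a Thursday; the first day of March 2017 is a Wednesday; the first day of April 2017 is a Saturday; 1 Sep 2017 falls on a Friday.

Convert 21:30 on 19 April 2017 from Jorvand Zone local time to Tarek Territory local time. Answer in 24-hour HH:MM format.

14:30

1 September 2016 is a Thursday, so the first Friday is September 2 and the fourth is September 23.
1 March 2017 is a Wednesday, so the first Saturday is March 4 and the third is March 18.
19 April 2017 does not fall between 23 September 2016 and 18 March 2017, so daylight saving is not in effect and Jorvand Zone is at UTC+05:30.
21:30 Jorvand Zone − 5h30m = 16:00 UTC.
1 April 2017 is a Saturday, so the first Monday is April 3 and the fourth is April 24.
1 September 2017 is a Friday, so the first Monday is September 4.
At the standard offset (UTC−01:30), 16:00 UTC − 1h30m = 14:30 Tarek Territory standard time.
The standard-time date in Tarek Territory, 19 April 2017, does not fall between 24 April and 4 September, so daylight saving is not in effect and Tarek Territory is at UTC−01:30.
16:00 UTC − 1h30m = 14:30 Tarek Territory.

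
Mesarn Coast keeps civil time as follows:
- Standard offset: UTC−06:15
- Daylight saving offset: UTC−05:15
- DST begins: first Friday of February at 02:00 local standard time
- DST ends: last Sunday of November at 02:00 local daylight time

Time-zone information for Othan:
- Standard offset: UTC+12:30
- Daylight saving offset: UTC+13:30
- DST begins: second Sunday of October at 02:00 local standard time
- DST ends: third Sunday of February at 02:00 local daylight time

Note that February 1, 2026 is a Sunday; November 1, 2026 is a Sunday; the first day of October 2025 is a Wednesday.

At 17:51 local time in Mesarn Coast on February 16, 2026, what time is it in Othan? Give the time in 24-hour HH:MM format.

1 February 2026 is a Sunday, so the first Friday is February 6.
1 November 2026 is a Sunday, so Sundays fall on 1, 8, 15, 22, 29; the last is November 29.
Daylight saving runs 6 February – 29 November; February 16, 2026 is inside that window, so Mesarn Coast is at UTC−05:15.
17:51 Mesarn Coast + 5h15m = 23:06 UTC.
1 October 2025 is a Wednesday, so the first Sunday is October 5 and the second is October 12.
1 February 2026 is a Sunday, so the first Sunday is February 1 and the third is February 15.
At the standard offset (UTC+12:30), 23:06 UTC + 12h30m = 11:36 Othan standard time (rolling into the next day, 17 February 2026).
The standard-time date in Othan, February 17, 2026, does not fall between 12 October 2025 and 15 February 2026, so daylight saving is not in effect and Othan is at UTC+12:30.
23:06 UTC + 12h30m = 11:36 Othan (rolling into the next day, 17 February 2026).

11:36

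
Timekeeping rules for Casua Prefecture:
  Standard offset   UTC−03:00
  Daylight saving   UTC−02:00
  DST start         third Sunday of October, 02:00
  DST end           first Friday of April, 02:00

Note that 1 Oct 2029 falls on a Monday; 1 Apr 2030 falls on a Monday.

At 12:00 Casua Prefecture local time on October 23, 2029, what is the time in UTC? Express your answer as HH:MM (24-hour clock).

1 October 2029 is a Monday, so the first Sunday is October 7 and the third is October 21.
1 April 2030 is a Monday, so the first Friday is April 5.
Daylight saving runs 21 October 2029 – 5 April 2030; October 23, 2029 is inside that window, so Casua Prefecture is at UTC−02:00.
12:00 local + 2h = 14:00 UTC.

14:00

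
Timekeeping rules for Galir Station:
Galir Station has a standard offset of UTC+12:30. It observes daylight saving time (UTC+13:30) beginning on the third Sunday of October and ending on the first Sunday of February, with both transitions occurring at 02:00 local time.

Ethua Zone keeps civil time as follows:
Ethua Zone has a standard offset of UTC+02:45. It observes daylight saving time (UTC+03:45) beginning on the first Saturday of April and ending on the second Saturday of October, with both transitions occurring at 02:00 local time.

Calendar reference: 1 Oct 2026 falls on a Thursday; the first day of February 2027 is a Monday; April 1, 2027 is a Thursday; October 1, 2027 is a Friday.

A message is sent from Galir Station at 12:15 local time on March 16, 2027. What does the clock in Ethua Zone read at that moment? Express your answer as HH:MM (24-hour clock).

1 October 2026 is a Thursday, so the first Sunday is October 4 and the third is October 18.
1 February 2027 is a Monday, so the first Sunday is February 7.
March 16, 2027 does not fall between 18 October 2026 and 7 February 2027, so daylight saving is not in effect and Galir Station is at UTC+12:30.
12:15 Galir Station − 12h30m = 23:45 UTC (rolling into the previous day, 15 March 2027).
1 April 2027 is a Thursday, so the first Saturday is April 3.
1 October 2027 is a Friday, so the first Saturday is October 2 and the second is October 9.
At the standard offset (UTC+02:45), 23:45 UTC + 2h45m = 02:30 Ethua Zone standard time (rolling into the next day, 16 March 2027).
The standard-time date in Ethua Zone, March 16, 2027, does not fall between 3 April and 9 October, so daylight saving is not in effect and Ethua Zone is at UTC+02:45.
23:45 UTC + 2h45m = 02:30 Ethua Zone (rolling into the next day, 16 March 2027).

02:30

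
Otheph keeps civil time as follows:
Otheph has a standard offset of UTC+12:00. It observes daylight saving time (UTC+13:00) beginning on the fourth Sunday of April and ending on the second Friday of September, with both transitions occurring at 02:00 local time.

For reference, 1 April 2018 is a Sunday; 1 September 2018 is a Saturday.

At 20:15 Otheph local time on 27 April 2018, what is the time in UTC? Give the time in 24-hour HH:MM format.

07:15

1 April 2018 is a Sunday, so the first Sunday is April 1 and the fourth is April 22.
1 September 2018 is a Saturday, so the first Friday is September 7 and the second is September 14.
27 April 2018 falls between 22 April and 14 September, so daylight saving is in effect and Otheph is at UTC+13:00.
20:15 local − 13h = 07:15 UTC.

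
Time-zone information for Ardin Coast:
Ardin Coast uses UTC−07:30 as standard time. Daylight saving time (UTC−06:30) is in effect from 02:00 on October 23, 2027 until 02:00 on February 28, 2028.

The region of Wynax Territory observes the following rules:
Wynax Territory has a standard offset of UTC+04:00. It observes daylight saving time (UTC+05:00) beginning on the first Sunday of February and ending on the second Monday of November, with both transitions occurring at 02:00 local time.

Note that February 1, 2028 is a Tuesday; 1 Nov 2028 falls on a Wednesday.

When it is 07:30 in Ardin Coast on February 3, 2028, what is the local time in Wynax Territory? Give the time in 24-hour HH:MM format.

Daylight saving runs 23 October 2027 – 28 February 2028; February 3, 2028 is inside that window, so Ardin Coast is at UTC−06:30.
07:30 Ardin Coast + 6h30m = 14:00 UTC.
1 February 2028 is a Tuesday, so the first Sunday is February 6.
1 November 2028 is a Wednesday, so the first Monday is November 6 and the second is November 13.
At the standard offset (UTC+04:00), 14:00 UTC + 4h = 18:00 Wynax Territory standard time.
Daylight saving runs 6 February – 13 November; the standard-time date in Wynax Territory, February 3, 2028, is outside that window, so Wynax Territory is on standard time at UTC+04:00.
14:00 UTC + 4h = 18:00 Wynax Territory.

18:00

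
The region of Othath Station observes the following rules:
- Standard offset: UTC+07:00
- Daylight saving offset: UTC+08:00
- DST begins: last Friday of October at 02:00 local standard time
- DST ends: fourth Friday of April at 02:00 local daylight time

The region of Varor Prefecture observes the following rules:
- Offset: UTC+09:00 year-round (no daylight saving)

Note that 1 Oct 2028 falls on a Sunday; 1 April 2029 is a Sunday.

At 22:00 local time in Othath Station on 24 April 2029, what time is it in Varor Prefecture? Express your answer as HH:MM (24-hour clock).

23:00

1 October 2028 is a Sunday, so Fridays fall on 6, 13, 20, 27; the last is October 27.
1 April 2029 is a Sunday, so the first Friday is April 6 and the fourth is April 27.
Daylight saving runs 27 October 2028 – 27 April 2029; 24 April 2029 is inside that window, so Othath Station is at UTC+08:00.
22:00 Othath Station − 8h = 14:00 UTC.
Varor Prefecture stays on UTC+09:00 all year.
14:00 UTC + 9h = 23:00 Varor Prefecture.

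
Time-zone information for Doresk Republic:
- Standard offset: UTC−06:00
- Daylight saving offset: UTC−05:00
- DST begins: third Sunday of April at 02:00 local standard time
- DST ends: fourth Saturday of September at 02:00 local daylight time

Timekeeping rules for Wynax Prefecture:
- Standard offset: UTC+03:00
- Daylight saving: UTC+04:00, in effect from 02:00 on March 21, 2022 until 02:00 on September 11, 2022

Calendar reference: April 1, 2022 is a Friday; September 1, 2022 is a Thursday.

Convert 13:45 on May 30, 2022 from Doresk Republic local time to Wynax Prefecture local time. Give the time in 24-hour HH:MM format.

22:45

1 April 2022 is a Friday, so the first Sunday is April 3 and the third is April 17.
1 September 2022 is a Thursday, so the first Saturday is September 3 and the fourth is September 24.
May 30, 2022 lies within the daylight-saving period (17 April – 24 September), so Doresk Republic is on daylight time, UTC−05:00.
13:45 Doresk Republic + 5h = 18:45 UTC.
At the standard offset (UTC+03:00), 18:45 UTC + 3h = 21:45 Wynax Prefecture standard time.
Daylight saving runs 21 March – 11 September; the standard-time date in Wynax Prefecture, May 30, 2022, is inside that window, so Wynax Prefecture is at UTC+04:00.
18:45 UTC + 4h = 22:45 Wynax Prefecture.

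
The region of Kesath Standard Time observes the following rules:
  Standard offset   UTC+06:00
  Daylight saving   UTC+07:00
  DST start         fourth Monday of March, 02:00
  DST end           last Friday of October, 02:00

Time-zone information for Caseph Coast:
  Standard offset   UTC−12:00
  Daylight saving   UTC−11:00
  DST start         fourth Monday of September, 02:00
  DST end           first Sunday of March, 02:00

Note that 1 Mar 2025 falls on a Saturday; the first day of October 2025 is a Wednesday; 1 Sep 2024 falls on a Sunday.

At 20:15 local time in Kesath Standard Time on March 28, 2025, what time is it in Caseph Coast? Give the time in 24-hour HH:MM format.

1 March 2025 is a Saturday, so the first Monday is March 3 and the fourth is March 24.
1 October 2025 is a Wednesday, so Fridays fall on 3, 10, 17, 24, 31; the last is October 31.
March 28, 2025 lies within the daylight-saving period (24 March – 31 October), so Kesath Standard Time is on daylight time, UTC+07:00.
20:15 Kesath Standard Time − 7h = 13:15 UTC.
1 September 2024 is a Sunday, so the first Monday is September 2 and the fourth is September 23.
1 March 2025 is a Saturday, so the first Sunday is March 2.
At the standard offset (UTC−12:00), 13:15 UTC − 12h = 01:15 Caseph Coast standard time.
The standard-time date in Caseph Coast, March 28, 2025, is outside the daylight-saving period (23 September 2024 – 2 March 2025), so Caseph Coast is on standard time, UTC−12:00.
13:15 UTC − 12h = 01:15 Caseph Coast.

01:15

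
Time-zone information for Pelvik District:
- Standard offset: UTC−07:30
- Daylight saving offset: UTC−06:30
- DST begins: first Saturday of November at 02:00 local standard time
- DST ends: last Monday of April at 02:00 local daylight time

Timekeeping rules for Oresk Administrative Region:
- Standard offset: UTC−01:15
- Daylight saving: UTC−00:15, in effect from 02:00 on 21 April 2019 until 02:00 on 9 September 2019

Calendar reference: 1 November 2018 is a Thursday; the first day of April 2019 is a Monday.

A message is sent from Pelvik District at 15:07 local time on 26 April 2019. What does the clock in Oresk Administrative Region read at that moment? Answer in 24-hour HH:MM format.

21:22

1 November 2018 is a Thursday, so the first Saturday is November 3.
1 April 2019 is a Monday, so Mondays fall on 1, 8, 15, 22, 29; the last is April 29.
26 April 2019 lies within the daylight-saving period (3 November 2018 – 29 April 2019), so Pelvik District is on daylight time, UTC−06:30.
15:07 Pelvik District + 6h30m = 21:37 UTC.
At the standard offset (UTC−01:15), 21:37 UTC − 1h15m = 20:22 Oresk Administrative Region standard time.
The standard-time date in Oresk Administrative Region, 26 April 2019, lies within the daylight-saving period (21 April – 9 September), so Oresk Administrative Region is on daylight time, UTC−00:15.
21:37 UTC − 0h15m = 21:22 Oresk Administrative Region.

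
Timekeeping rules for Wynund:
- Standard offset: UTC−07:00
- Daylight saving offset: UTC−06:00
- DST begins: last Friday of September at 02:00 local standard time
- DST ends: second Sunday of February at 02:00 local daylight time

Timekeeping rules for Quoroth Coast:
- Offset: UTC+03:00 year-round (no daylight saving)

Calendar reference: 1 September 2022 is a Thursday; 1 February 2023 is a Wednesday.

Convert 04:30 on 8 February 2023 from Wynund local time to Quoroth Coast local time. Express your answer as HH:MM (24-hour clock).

1 September 2022 is a Thursday, so Fridays fall on 2, 9, 16, 23, 30; the last is September 30.
1 February 2023 is a Wednesday, so the first Sunday is February 5 and the second is February 12.
Daylight saving runs 30 September 2022 – 12 February 2023; 8 February 2023 is inside that window, so Wynund is at UTC−06:00.
04:30 Wynund + 6h = 10:30 UTC.
Quoroth Coast stays on UTC+03:00 all year.
10:30 UTC + 3h = 13:30 Quoroth Coast.

13:30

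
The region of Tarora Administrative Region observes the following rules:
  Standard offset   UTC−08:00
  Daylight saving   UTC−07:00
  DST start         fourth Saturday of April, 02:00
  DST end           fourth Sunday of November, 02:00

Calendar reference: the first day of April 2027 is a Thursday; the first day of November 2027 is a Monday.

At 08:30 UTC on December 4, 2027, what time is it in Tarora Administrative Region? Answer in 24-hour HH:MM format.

00:30

1 April 2027 is a Thursday, so the first Saturday is April 3 and the fourth is April 24.
1 November 2027 is a Monday, so the first Sunday is November 7 and the fourth is November 28.
At the standard offset (UTC−08:00), 08:30 UTC − 8h = 00:30 Tarora Administrative Region standard time.
Daylight saving runs 24 April – 28 November; the standard-time date in Tarora Administrative Region, December 4, 2027, is outside that window, so Tarora Administrative Region is on standard time at UTC−08:00.
08:30 UTC − 8h = 00:30 local.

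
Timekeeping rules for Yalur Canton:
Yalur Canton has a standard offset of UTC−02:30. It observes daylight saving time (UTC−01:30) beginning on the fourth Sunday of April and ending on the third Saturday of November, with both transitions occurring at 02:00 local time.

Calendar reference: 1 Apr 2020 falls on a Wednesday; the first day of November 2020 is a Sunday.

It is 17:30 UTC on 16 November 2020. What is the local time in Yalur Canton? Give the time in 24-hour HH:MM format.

16:00

1 April 2020 is a Wednesday, so the first Sunday is April 5 and the fourth is April 26.
1 November 2020 is a Sunday, so the first Saturday is November 7 and the third is November 21.
At the standard offset (UTC−02:30), 17:30 UTC − 2h30m = 15:00 Yalur Canton standard time.
The standard-time date in Yalur Canton, 16 November 2020, falls between 26 April and 21 November, so daylight saving is in effect and Yalur Canton is at UTC−01:30.
17:30 UTC − 1h30m = 16:00 local.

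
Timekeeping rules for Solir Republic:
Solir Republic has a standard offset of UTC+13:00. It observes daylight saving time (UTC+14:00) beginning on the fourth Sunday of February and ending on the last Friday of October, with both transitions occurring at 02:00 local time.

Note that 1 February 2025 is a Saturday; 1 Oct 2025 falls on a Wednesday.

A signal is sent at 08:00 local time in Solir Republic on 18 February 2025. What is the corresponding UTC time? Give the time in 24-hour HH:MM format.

1 February 2025 is a Saturday, so the first Sunday is February 2 and the fourth is February 23.
1 October 2025 is a Wednesday, so Fridays fall on 3, 10, 17, 24, 31; the last is October 31.
18 February 2025 does not fall between 23 February and 31 October, so daylight saving is not in effect and Solir Republic is at UTC+13:00.
08:00 local − 13h = 19:00 UTC (rolling into the previous day, 17 February 2025).

19:00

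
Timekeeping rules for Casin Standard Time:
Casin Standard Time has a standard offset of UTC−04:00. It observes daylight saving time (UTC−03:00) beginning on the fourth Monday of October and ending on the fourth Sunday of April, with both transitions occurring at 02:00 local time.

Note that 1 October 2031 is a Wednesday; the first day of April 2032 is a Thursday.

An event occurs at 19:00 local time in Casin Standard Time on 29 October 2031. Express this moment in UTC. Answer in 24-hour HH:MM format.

1 October 2031 is a Wednesday, so the first Monday is October 6 and the fourth is October 27.
1 April 2032 is a Thursday, so the first Sunday is April 4 and the fourth is April 25.
29 October 2031 falls between 27 October 2031 and 25 April 2032, so daylight saving is in effect and Casin Standard Time is at UTC−03:00.
19:00 local + 3h = 22:00 UTC.

22:00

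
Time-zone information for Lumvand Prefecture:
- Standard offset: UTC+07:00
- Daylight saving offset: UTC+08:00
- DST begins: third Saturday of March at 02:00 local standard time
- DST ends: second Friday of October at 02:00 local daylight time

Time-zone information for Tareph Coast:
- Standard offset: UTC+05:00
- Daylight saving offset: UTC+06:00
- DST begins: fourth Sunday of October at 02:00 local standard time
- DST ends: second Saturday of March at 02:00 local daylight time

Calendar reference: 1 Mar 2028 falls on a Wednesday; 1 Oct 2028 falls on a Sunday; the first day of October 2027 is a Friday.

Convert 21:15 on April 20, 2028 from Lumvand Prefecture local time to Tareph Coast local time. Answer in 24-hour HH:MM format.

1 March 2028 is a Wednesday, so the first Saturday is March 4 and the third is March 18.
1 October 2028 is a Sunday, so the first Friday is October 6 and the second is October 13.
April 20, 2028 lies within the daylight-saving period (18 March – 13 October), so Lumvand Prefecture is on daylight time, UTC+08:00.
21:15 Lumvand Prefecture − 8h = 13:15 UTC.
1 October 2027 is a Friday, so the first Sunday is October 3 and the fourth is October 24.
1 March 2028 is a Wednesday, so the first Saturday is March 4 and the second is March 11.
At the standard offset (UTC+05:00), 13:15 UTC + 5h = 18:15 Tareph Coast standard time.
The standard-time date in Tareph Coast, April 20, 2028, is outside the daylight-saving period (24 October 2027 – 11 March 2028), so Tareph Coast is on standard time, UTC+05:00.
13:15 UTC + 5h = 18:15 Tareph Coast.

18:15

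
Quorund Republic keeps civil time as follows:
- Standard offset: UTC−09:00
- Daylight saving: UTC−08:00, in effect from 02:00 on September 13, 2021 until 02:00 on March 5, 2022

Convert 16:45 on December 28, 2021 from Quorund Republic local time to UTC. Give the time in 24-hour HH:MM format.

December 28, 2021 falls between 13 September 2021 and 5 March 2022, so daylight saving is in effect and Quorund Republic is at UTC−08:00.
16:45 local + 8h = 00:45 UTC (rolling into the next day, 29 December 2021).

00:45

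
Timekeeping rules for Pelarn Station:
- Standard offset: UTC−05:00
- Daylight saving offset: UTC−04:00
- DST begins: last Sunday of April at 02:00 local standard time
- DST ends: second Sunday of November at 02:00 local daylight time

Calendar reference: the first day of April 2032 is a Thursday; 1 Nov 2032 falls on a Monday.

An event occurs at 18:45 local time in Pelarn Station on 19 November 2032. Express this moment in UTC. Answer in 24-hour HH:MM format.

1 April 2032 is a Thursday, so Sundays fall on 4, 11, 18, 25; the last is April 25.
1 November 2032 is a Monday, so the first Sunday is November 7 and the second is November 14.
Daylight saving runs 25 April – 14 November; 19 November 2032 is outside that window, so Pelarn Station is on standard time at UTC−05:00.
18:45 local + 5h = 23:45 UTC.

23:45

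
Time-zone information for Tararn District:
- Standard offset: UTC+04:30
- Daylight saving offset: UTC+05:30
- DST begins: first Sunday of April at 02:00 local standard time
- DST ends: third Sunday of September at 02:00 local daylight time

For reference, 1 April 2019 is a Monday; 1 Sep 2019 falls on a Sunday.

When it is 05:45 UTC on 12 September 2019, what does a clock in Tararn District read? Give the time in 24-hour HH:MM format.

11:15

1 April 2019 is a Monday, so the first Sunday is April 7.
1 September 2019 is a Sunday, so the first Sunday is September 1 and the third is September 15.
At the standard offset (UTC+04:30), 05:45 UTC + 4h30m = 10:15 Tararn District standard time.
The standard-time date in Tararn District, 12 September 2019, lies within the daylight-saving period (7 April – 15 September), so Tararn District is on daylight time, UTC+05:30.
05:45 UTC + 5h30m = 11:15 local.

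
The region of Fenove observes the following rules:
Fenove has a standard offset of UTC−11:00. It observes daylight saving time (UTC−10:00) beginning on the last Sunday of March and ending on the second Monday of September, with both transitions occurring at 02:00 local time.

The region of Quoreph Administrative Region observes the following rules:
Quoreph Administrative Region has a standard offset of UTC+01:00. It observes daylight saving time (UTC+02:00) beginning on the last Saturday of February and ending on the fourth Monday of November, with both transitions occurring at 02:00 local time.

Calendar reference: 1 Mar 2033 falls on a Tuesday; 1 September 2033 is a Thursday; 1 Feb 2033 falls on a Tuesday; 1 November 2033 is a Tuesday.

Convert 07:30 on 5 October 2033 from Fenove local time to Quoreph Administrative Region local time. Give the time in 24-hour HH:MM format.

20:30

1 March 2033 is a Tuesday, so Sundays fall on 6, 13, 20, 27; the last is March 27.
1 September 2033 is a Thursday, so the first Monday is September 5 and the second is September 12.
5 October 2033 is outside the daylight-saving period (27 March – 12 September), so Fenove is on standard time, UTC−11:00.
07:30 Fenove + 11h = 18:30 UTC.
1 February 2033 is a Tuesday, so Saturdays fall on 5, 12, 19, 26; the last is February 26.
1 November 2033 is a Tuesday, so the first Monday is November 7 and the fourth is November 28.
At the standard offset (UTC+01:00), 18:30 UTC + 1h = 19:30 Quoreph Administrative Region standard time.
The standard-time date in Quoreph Administrative Region, 5 October 2033, falls between 26 February and 28 November, so daylight saving is in effect and Quoreph Administrative Region is at UTC+02:00.
18:30 UTC + 2h = 20:30 Quoreph Administrative Region.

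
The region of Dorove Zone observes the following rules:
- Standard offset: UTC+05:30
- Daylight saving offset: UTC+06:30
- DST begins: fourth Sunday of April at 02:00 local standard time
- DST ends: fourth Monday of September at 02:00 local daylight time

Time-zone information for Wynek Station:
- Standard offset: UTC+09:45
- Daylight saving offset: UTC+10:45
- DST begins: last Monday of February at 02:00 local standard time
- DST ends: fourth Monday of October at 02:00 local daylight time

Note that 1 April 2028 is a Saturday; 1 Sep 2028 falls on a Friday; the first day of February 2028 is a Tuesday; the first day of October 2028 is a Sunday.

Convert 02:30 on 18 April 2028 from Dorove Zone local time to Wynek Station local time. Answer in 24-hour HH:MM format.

07:45

1 April 2028 is a Saturday, so the first Sunday is April 2 and the fourth is April 23.
1 September 2028 is a Friday, so the first Monday is September 4 and the fourth is September 25.
18 April 2028 does not fall between 23 April and 25 September, so daylight saving is not in effect and Dorove Zone is at UTC+05:30.
02:30 Dorove Zone − 5h30m = 21:00 UTC (rolling into the previous day, 17 April 2028).
1 February 2028 is a Tuesday, so Mondays fall on 7, 14, 21, 28; the last is February 28.
1 October 2028 is a Sunday, so the first Monday is October 2 and the fourth is October 23.
At the standard offset (UTC+09:45), 21:00 UTC + 9h45m = 06:45 Wynek Station standard time (rolling into the next day, 18 April 2028).
The standard-time date in Wynek Station, 18 April 2028, falls between 28 February and 23 October, so daylight saving is in effect and Wynek Station is at UTC+10:45.
21:00 UTC + 10h45m = 07:45 Wynek Station (rolling into the next day, 18 April 2028).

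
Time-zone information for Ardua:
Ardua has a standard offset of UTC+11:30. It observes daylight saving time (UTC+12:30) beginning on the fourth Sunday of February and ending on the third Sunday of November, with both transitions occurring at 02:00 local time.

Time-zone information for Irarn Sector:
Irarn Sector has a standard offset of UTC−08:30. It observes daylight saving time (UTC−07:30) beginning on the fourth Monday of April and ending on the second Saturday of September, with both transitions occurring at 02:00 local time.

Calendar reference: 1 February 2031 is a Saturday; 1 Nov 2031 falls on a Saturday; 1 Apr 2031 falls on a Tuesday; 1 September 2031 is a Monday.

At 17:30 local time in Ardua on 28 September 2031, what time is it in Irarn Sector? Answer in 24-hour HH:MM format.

1 February 2031 is a Saturday, so the first Sunday is February 2 and the fourth is February 23.
1 November 2031 is a Saturday, so the first Sunday is November 2 and the third is November 16.
28 September 2031 falls between 23 February and 16 November, so daylight saving is in effect and Ardua is at UTC+12:30.
17:30 Ardua − 12h30m = 05:00 UTC.
1 April 2031 is a Tuesday, so the first Monday is April 7 and the fourth is April 28.
1 September 2031 is a Monday, so the first Saturday is September 6 and the second is September 13.
At the standard offset (UTC−08:30), 05:00 UTC − 8h30m = 20:30 Irarn Sector standard time (rolling into the previous day, 27 September 2031).
The standard-time date in Irarn Sector, 27 September 2031, does not fall between 28 April and 13 September, so daylight saving is not in effect and Irarn Sector is at UTC−08:30.
05:00 UTC − 8h30m = 20:30 Irarn Sector (rolling into the previous day, 27 September 2031).

20:30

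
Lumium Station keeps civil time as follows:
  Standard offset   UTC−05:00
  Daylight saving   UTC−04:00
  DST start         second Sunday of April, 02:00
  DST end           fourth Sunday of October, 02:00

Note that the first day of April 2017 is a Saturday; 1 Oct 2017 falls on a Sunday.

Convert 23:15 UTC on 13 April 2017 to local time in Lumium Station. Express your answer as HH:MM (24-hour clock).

1 April 2017 is a Saturday, so the first Sunday is April 2 and the second is April 9.
1 October 2017 is a Sunday, so the first Sunday is October 1 and the fourth is October 22.
At the standard offset (UTC−05:00), 23:15 UTC − 5h = 18:15 Lumium Station standard time.
The standard-time date in Lumium Station, 13 April 2017, lies within the daylight-saving period (9 April – 22 October), so Lumium Station is on daylight time, UTC−04:00.
23:15 UTC − 4h = 19:15 local.

19:15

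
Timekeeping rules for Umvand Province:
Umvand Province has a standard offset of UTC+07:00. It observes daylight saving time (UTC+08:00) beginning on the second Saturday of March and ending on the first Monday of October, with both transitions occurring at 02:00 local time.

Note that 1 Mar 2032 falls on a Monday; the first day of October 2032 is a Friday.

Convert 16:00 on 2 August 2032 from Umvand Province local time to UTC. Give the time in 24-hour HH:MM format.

1 March 2032 is a Monday, so the first Saturday is March 6 and the second is March 13.
1 October 2032 is a Friday, so the first Monday is October 4.
2 August 2032 falls between 13 March and 4 October, so daylight saving is in effect and Umvand Province is at UTC+08:00.
16:00 local − 8h = 08:00 UTC.

08:00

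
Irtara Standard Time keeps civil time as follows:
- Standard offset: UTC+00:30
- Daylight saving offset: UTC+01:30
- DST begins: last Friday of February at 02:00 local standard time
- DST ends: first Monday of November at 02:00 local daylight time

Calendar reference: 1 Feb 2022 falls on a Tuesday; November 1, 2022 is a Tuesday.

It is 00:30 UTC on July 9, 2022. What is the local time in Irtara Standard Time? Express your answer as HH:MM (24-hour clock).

1 February 2022 is a Tuesday, so Fridays fall on 4, 11, 18, 25; the last is February 25.
1 November 2022 is a Tuesday, so the first Monday is November 7.
At the standard offset (UTC+00:30), 00:30 UTC + 0h30m = 01:00 Irtara Standard Time standard time.
The standard-time date in Irtara Standard Time, July 9, 2022, lies within the daylight-saving period (25 February – 7 November), so Irtara Standard Time is on daylight time, UTC+01:30.
00:30 UTC + 1h30m = 02:00 local.

02:00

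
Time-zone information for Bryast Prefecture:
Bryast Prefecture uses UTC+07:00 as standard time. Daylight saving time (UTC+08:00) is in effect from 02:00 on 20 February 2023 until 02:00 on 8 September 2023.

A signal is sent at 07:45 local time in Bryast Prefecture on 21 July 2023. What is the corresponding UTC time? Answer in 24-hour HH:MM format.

23:45

Daylight saving runs 20 February – 8 September; 21 July 2023 is inside that window, so Bryast Prefecture is at UTC+08:00.
07:45 local − 8h = 23:45 UTC (rolling into the previous day, 20 July 2023).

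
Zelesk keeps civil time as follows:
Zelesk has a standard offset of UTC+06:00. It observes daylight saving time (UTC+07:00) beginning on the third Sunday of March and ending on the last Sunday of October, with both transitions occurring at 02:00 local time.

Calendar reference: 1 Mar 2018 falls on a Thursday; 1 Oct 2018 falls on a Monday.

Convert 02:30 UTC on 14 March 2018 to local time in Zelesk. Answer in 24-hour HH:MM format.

08:30

1 March 2018 is a Thursday, so the first Sunday is March 4 and the third is March 18.
1 October 2018 is a Monday, so Sundays fall on 7, 14, 21, 28; the last is October 28.
At the standard offset (UTC+06:00), 02:30 UTC + 6h = 08:30 Zelesk standard time.
The standard-time date in Zelesk, 14 March 2018, does not fall between 18 March and 28 October, so daylight saving is not in effect and Zelesk is at UTC+06:00.
02:30 UTC + 6h = 08:30 local.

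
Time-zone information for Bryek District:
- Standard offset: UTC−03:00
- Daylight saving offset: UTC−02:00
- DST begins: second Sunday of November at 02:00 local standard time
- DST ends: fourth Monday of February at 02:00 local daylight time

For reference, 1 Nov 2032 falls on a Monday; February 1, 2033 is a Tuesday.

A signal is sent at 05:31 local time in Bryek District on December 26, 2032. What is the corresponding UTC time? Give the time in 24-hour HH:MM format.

1 November 2032 is a Monday, so the first Sunday is November 7 and the second is November 14.
1 February 2033 is a Tuesday, so the first Monday is February 7 and the fourth is February 28.
Daylight saving runs 14 November 2032 – 28 February 2033; December 26, 2032 is inside that window, so Bryek District is at UTC−02:00.
05:31 local + 2h = 07:31 UTC.

07:31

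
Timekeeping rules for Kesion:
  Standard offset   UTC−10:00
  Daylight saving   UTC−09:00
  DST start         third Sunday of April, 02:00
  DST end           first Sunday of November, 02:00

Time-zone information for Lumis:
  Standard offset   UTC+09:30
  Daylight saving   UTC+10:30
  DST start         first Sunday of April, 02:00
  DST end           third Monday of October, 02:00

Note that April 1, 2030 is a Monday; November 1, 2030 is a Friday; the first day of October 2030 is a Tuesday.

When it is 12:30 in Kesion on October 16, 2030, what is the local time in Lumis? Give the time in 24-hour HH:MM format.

08:00

1 April 2030 is a Monday, so the first Sunday is April 7 and the third is April 21.
1 November 2030 is a Friday, so the first Sunday is November 3.
October 16, 2030 falls between 21 April and 3 November, so daylight saving is in effect and Kesion is at UTC−09:00.
12:30 Kesion + 9h = 21:30 UTC.
1 April 2030 is a Monday, so the first Sunday is April 7.
1 October 2030 is a Tuesday, so the first Monday is October 7 and the third is October 21.
At the standard offset (UTC+09:30), 21:30 UTC + 9h30m = 07:00 Lumis standard time (rolling into the next day, 17 October 2030).
Daylight saving runs 7 April – 21 October; the standard-time date in Lumis, October 17, 2030, is inside that window, so Lumis is at UTC+10:30.
21:30 UTC + 10h30m = 08:00 Lumis (rolling into the next day, 17 October 2030).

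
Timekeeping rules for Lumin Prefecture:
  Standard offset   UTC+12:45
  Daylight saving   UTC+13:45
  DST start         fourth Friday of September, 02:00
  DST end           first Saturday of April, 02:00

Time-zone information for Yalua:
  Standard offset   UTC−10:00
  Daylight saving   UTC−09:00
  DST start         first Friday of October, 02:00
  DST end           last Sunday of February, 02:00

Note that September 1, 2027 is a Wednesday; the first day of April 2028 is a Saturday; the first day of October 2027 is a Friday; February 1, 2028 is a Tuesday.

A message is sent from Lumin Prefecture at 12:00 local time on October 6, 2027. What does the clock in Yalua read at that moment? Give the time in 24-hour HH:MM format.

1 September 2027 is a Wednesday, so the first Friday is September 3 and the fourth is September 24.
1 April 2028 is a Saturday, so the first Saturday is April 1.
October 6, 2027 lies within the daylight-saving period (24 September 2027 – 1 April 2028), so Lumin Prefecture is on daylight time, UTC+13:45.
12:00 Lumin Prefecture − 13h45m = 22:15 UTC (rolling into the previous day, 5 October 2027).
1 October 2027 is a Friday, so the first Friday is October 1.
1 February 2028 is a Tuesday, so Sundays fall on 6, 13, 20, 27; the last is February 27.
At the standard offset (UTC−10:00), 22:15 UTC − 10h = 12:15 Yalua standard time.
The standard-time date in Yalua, October 5, 2027, lies within the daylight-saving period (1 October 2027 – 27 February 2028), so Yalua is on daylight time, UTC−09:00.
22:15 UTC − 9h = 13:15 Yalua.

13:15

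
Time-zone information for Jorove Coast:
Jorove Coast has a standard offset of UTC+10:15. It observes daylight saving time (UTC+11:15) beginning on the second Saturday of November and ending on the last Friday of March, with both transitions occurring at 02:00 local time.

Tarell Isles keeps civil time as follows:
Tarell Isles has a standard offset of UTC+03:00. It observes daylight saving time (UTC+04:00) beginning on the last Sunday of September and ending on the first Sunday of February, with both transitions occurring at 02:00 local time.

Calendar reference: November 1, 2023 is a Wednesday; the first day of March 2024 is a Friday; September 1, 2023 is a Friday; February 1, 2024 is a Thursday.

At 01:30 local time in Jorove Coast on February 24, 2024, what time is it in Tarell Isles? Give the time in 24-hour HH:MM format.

1 November 2023 is a Wednesday, so the first Saturday is November 4 and the second is November 11.
1 March 2024 is a Friday, so Fridays fall on 1, 8, 15, 22, 29; the last is March 29.
February 24, 2024 lies within the daylight-saving period (11 November 2023 – 29 March 2024), so Jorove Coast is on daylight time, UTC+11:15.
01:30 Jorove Coast − 11h15m = 14:15 UTC (rolling into the previous day, 23 February 2024).
1 September 2023 is a Friday, so Sundays fall on 3, 10, 17, 24; the last is September 24.
1 February 2024 is a Thursday, so the first Sunday is February 4.
At the standard offset (UTC+03:00), 14:15 UTC + 3h = 17:15 Tarell Isles standard time.
Daylight saving runs 24 September 2023 – 4 February 2024; the standard-time date in Tarell Isles, February 23, 2024, is outside that window, so Tarell Isles is on standard time at UTC+03:00.
14:15 UTC + 3h = 17:15 Tarell Isles.

17:15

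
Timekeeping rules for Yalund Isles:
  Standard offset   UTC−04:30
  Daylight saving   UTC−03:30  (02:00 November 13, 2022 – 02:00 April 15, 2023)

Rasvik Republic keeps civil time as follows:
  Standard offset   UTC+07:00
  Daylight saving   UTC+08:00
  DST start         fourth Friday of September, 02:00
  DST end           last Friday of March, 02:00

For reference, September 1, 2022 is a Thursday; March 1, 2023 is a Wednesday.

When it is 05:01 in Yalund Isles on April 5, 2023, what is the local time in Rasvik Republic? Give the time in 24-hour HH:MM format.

15:31

April 5, 2023 falls between 13 November 2022 and 15 April 2023, so daylight saving is in effect and Yalund Isles is at UTC−03:30.
05:01 Yalund Isles + 3h30m = 08:31 UTC.
1 September 2022 is a Thursday, so the first Friday is September 2 and the fourth is September 23.
1 March 2023 is a Wednesday, so Fridays fall on 3, 10, 17, 24, 31; the last is March 31.
At the standard offset (UTC+07:00), 08:31 UTC + 7h = 15:31 Rasvik Republic standard time.
Daylight saving runs 23 September 2022 – 31 March 2023; the standard-time date in Rasvik Republic, April 5, 2023, is outside that window, so Rasvik Republic is on standard time at UTC+07:00.
08:31 UTC + 7h = 15:31 Rasvik Republic.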